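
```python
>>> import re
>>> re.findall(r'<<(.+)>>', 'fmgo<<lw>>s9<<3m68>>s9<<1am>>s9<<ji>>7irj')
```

['lw>>s9<<3m68>>s9<<1am>>s9<<ji']

Walking the string: at [4:37] match '<<lw>>s9<<3m68>>s9<<1am>>s9<<ji>>', group 1 = 'lw>>s9<<3m68>>s9<<1am>>s9<<ji'.
`findall` collects group 1 from the one match (1 total).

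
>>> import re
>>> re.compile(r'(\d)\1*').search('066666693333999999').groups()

`\1` is not a pattern — it's the concrete string captured by group 1, re-applied verbatim.
Unlike `match`, `search` isn't anchored — it looks for the pattern anywhere in the string.
The match spans [0:1] → '0'.
Captured: group 1 = '0'.

('0',)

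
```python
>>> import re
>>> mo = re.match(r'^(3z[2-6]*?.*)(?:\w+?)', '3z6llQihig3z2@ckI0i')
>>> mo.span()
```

(0, 19)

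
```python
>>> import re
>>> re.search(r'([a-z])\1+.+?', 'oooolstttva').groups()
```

('o',)

The match spans [0:5] → 'ooool'.
Captured: group 1 = 'o'.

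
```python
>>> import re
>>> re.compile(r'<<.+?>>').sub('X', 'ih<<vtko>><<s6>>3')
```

With the lazy modifier that quantifier settles for the fewest repetitions that let the rest of the pattern succeed (the atoms after it are unaffected and can still be greedy).
Matches: at [2:10] → '<<vtko>>'; at [10:16] → '<<s6>>'.
`sub` substitutes 'X' at each match site.

'ihXX3'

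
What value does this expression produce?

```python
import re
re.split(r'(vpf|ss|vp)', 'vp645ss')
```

['', 'vp', '645', 'ss', '']

Because the pattern has a capturing group, `split` also inserts each captured text between the pieces.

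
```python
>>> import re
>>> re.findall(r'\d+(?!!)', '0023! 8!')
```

`(?!…)`/`(?<!…)` only lets a position through if the neighbouring text does NOT match; no characters are consumed.
No capturing groups, so `findall` returns the 1 full match string.

['002']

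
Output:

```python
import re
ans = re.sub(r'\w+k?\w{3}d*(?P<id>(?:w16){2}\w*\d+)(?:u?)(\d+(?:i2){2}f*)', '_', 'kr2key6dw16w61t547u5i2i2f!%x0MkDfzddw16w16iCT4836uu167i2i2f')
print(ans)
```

kr2key6dw16w61t547u5i2i2f!%_

Pattern: one or more of a word character; then optionally a literal 'k', then exactly 3 of a word character, then zero or more of the literal 'd'; then the literal 'w16' repeated 2 times, then zero or more of a word character, then one or more of a digit (captured as 'id'); then optionally a literal 'u' (non-capturing group); then one or more of a digit, then the literal 'i2' repeated 2 times, then zero or more of the literal 'f' (captured).
Matches: at [27:59] → 'x0MkDfzddw16w16iCT4836uu167i2i2f'.
`sub` substitutes '_' at each match site.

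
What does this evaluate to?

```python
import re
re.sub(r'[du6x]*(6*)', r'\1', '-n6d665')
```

This matches zero or more of one of [du6x]; then zero or more of a literal '6' (captured).
Matches: at [0:0] → ''; at [1:1] → ''; at [2:6] → '6d66'; at [6:6] → ''; at [7:7] → ''.
The replacement refers to a captured group, so each match is rewritten using its own captured text.

'-n5'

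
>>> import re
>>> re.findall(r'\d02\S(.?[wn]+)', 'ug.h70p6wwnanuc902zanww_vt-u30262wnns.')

['anww', '2wnn']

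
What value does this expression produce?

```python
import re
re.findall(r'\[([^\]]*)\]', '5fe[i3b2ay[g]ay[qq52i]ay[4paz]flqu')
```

['i3b2ay[g', 'qq52i', '4paz']

Scanning left to right: at [3:13] match '[i3b2ay[g]', group 1 = 'i3b2ay[g'; at [15:22] match '[qq52i]', group 1 = 'qq52i'; at [24:30] match '[4paz]', group 1 = '4paz'.
With a single group, `findall` returns only what that group captured — 3 items.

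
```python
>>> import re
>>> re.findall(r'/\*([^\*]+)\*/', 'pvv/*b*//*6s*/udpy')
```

['b', '6s']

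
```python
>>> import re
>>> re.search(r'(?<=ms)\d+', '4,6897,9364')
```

None

The positive lookaround only admits positions where the adjacent text matches; those characters stay outside the span.
Unlike `match`, `search` isn't anchored — it looks for the pattern anywhere in the string.
Here nothing in the string fits, so the call returns None.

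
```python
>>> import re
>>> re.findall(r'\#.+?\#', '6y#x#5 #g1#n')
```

Lazy quantifiers expand one character at a time until the remainder of the pattern can match.
Scanning left to right: at [2:5] → '#x#'; at [7:11] → '#g1#'.
Since nothing is captured, `findall` lists the 2 matched substrings directly.

['#x#', '#g1#']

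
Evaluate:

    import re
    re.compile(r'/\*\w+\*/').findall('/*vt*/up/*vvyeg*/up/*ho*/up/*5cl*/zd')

['/*vt*/', '/*vvyeg*/', '/*ho*/', '/*5cl*/']

No capturing groups, so `findall` returns the 4 full match strings.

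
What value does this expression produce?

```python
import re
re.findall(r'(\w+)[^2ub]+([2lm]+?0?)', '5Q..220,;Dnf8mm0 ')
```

Lazy quantifiers expand one character at a time until the remainder of the pattern can match.
`findall` packs the 2 group values into a tuple for every match.

[('5Q', '2'), ('20', 'm0')]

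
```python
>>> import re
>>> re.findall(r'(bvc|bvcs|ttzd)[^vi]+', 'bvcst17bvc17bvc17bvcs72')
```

Alternation tries branches left to right and keeps the first one that lets the overall match succeed at that position.
With a single group, `findall` returns only what that group captured — 2 items.

['bvc', 'bvc']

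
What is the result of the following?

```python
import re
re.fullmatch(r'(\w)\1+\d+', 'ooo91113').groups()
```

('o',)

`\1` has to match the exact text group 1 already captured.
For `fullmatch`, every character of the input must be accounted for by the pattern.
The match spans [0:8] → 'ooo91113'.
Captured: group 1 = 'o'.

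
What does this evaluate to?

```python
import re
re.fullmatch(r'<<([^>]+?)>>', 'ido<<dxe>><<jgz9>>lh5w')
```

None

`fullmatch` succeeds only if the pattern covers the string from start to end.
Here there's no way to consume every character, so the call returns None.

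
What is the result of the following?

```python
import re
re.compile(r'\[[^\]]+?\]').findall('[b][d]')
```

No capturing groups, so `findall` returns the 2 full match strings.

['[b]', '[d]']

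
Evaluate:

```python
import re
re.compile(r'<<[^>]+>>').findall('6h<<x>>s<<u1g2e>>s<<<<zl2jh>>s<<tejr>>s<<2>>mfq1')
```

Scanning left to right: at [2:7] → '<<x>>'; at [8:17] → '<<u1g2e>>'; at [18:29] → '<<<<zl2jh>>'; at [30:38] → '<<tejr>>'; at [39:44] → '<<2>>'.
No capturing groups, so `findall` returns the 5 full match strings.

['<<x>>', '<<u1g2e>>', '<<<<zl2jh>>', '<<tejr>>', '<<2>>']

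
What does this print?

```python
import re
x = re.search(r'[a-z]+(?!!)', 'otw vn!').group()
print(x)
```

otw

`(?!…)`/`(?<!…)` only lets a position through if the neighbouring text does NOT match; no characters are consumed.
`re.search` tries every starting position until one works.
The match spans [0:3] → 'otw'.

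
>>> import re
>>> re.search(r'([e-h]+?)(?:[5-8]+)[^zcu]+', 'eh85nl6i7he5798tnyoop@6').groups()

('eh',)

Pattern: one or more of a character in [e-h] (lazy) (captured); then one or more of a character in [5-8] (non-capturing group); then one or more of any character except [zcu].
`re.search` tries every starting position until one works.
The match spans [0:23] → 'eh85nl6i7he5798tnyoop@6'.
Captured: group 1 = 'eh'.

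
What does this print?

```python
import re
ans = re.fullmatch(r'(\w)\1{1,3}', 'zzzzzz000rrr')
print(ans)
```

`fullmatch` succeeds only if the pattern covers the string from start to end.
Here the pattern can't cover the whole string, so the call returns None.

None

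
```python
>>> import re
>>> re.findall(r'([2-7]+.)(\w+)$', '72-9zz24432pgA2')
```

`findall` packs the 2 group values into a tuple for every match.

[('72-', '9zz24432pgA2')]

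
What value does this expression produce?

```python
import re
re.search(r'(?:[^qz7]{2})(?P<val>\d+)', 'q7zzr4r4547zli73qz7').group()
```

The pattern matches exactly 2 of any character except [qz7] (non-capturing group); then one or more of a digit (captured as 'val').
Unlike `match`, `search` isn't anchored — it looks for the pattern anywhere in the string.
The match spans [5:11] → '4r4547'.
Captured: group 1 = '4547'.

'4r4547'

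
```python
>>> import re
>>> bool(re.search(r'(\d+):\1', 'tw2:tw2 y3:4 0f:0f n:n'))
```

False

The backreference `\1` re-matches whatever the first group consumed, character for character.
Here the pattern never matches, so the call returns None, and `bool(None)` is False.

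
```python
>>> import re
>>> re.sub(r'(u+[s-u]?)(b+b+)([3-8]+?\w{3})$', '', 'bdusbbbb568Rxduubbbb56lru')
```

'bdusbbbb568Rxd'

Every occurrence is swapped for ''.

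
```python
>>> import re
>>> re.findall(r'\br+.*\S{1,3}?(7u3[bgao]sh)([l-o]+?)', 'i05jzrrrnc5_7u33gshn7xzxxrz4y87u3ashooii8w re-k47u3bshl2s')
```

This matches a word boundary (`\b`, zero-width); then one or more of a literal 'r', then zero or more of any character, then 1 to 3 of a non-whitespace character (lazy); then the literal '7u3', then one of [bgao], then the literal 'sh' (captured); then one or more of a character in [l-o] (lazy) (captured).
Scanning left to right: at [43:55] match 're-k47u3bshl', groups = ('7u3bsh', 'l').
Multiple groups make `findall` return tuples — one 2-tuple for the one match.

[('7u3bsh', 'l')]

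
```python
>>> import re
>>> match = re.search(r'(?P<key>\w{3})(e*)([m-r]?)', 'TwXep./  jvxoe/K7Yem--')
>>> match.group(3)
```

The match spans [0:5] → 'TwXep'.
Captured: group 1 = 'TwX', group 2 = 'e', group 3 = 'p'.

'p'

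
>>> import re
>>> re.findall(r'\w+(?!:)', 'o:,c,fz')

['c', 'fz']

The negative lookahead/lookbehind blocks any match where the forbidden context is present.
`findall` yields the raw match text (2 of them) because the pattern has no groups.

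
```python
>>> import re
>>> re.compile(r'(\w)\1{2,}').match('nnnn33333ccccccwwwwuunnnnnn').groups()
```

('n',)

The match spans [0:4] → 'nnnn'.
Captured: group 1 = 'n'.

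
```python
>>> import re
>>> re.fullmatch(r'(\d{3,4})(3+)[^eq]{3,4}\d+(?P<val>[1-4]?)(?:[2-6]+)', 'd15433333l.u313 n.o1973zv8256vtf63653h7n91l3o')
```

None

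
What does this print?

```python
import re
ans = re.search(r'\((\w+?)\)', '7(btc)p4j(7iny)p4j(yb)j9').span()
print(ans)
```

(1, 6)

`re.search` scans for the first position where the pattern succeeds.
The match spans [1:6] → '(btc)'.
Captured: group 1 = 'btc'.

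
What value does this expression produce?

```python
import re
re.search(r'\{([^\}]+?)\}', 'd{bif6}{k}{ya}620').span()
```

(1, 7)

Unlike `match`, `search` isn't anchored — it looks for the pattern anywhere in the string.
The match spans [1:7] → '{bif6}'.
Captured: group 1 = 'bif6'.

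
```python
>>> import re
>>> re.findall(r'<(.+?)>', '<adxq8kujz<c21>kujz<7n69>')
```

Lazy quantifiers expand one character at a time until the remainder of the pattern can match.
Scanning left to right: at [0:15] match '<adxq8kujz<c21>', group 1 = 'adxq8kujz<c21'; at [19:25] match '<7n69>', group 1 = '7n69'.
One capturing group, so `findall` returns just the captured substring from each match — 2 in all.

['adxq8kujz<c21', '7n69']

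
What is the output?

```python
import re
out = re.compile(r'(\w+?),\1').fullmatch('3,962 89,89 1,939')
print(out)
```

None

`re.fullmatch` is like wrapping the pattern in `^…$` (in single-line mode).
Here the string isn't matched end-to-end, so the call returns None.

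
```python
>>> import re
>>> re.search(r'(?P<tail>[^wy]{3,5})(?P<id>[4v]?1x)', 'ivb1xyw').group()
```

'ivb1x'

The match spans [0:5] → 'ivb1x'.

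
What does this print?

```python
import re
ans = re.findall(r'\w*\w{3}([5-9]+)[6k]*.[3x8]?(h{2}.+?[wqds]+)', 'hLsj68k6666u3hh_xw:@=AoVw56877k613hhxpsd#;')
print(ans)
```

[('6', 'hh_xw'), ('6', 'hhxpsd')]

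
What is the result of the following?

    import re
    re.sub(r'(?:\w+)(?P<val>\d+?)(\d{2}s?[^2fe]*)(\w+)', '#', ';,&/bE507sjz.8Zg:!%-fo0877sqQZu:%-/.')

';,&/#:%-/.'

This matches one or more of a word character (non-capturing group); then one or more of a digit (lazy) (captured as 'val'); then exactly 2 of a digit, then optionally the literal 's', then zero or more of any character except [2fe] (captured); then one or more of a word character (captured).
`sub` substitutes '#' at each match site.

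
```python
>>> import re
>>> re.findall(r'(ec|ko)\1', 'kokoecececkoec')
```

A backreference is literal: `\1` must see the identical characters the first group matched.
Walking the string: at [0:4] match 'koko', group 1 = 'ko'; at [4:8] match 'ecec', group 1 = 'ec'.
Because there's exactly one group, `findall` drops the full match and keeps group 1 from each hit.

['ko', 'ec']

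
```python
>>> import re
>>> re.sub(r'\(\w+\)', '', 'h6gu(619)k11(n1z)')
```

'h6guk11'

Matches: at [4:9] → '(619)'; at [12:17] → '(n1z)'.
`sub` substitutes '' at each match site.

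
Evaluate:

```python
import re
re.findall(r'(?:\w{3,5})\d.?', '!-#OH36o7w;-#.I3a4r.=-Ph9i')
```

This matches 3 to 5 of a word character (non-capturing group); then a digit, then optionally any character.
Scanning left to right: at [3:10] → 'OH36o7w'; at [14:19] → 'I3a4r'.
No capturing groups, so `findall` returns the 2 full match strings.

['OH36o7w', 'I3a4r']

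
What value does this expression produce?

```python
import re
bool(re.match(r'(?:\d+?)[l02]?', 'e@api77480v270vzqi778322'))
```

False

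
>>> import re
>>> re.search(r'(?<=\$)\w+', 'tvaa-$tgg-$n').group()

'tgg'

Because the assertion is zero-width, the text it checks is not consumed and won't appear in the result.
The match spans [6:9] → 'tgg'.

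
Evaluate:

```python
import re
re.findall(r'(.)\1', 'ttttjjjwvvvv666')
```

After group 1 captures some text, `\1` only succeeds where that same text appears again.
`findall` collects group 1 from each match (6 total).

['t', 't', 'j', 'v', 'v', '6']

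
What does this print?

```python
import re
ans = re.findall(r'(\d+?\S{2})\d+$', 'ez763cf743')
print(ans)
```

['763cf']

With a single group, `findall` returns only what that group captured — 1 item.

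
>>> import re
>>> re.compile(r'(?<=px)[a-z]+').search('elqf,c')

None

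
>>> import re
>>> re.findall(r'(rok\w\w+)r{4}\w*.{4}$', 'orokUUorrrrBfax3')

['rokUUo']

This matches the literal 'rok', then a word character, then one or more of a word character (captured); then exactly 4 of the literal 'r', then zero or more of a word character, then exactly 4 of any character; then anchored at the end.
One capturing group, so `findall` returns just the captured substring from the one match — 1 in all.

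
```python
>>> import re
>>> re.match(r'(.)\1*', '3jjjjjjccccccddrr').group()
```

`match` is anchored at position 0; if the pattern doesn't fit there, it returns None.
The match spans [0:1] → '3'.

'3'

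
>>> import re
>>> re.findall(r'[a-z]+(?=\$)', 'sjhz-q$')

['q']

The lookaround is zero-width — it requires the adjacent text to match without consuming it, so the asserted text isn't part of the match.
Walking the string: at [5:6] → 'q'.
With no groups in the pattern, `findall` gives back each whole match — 1 here.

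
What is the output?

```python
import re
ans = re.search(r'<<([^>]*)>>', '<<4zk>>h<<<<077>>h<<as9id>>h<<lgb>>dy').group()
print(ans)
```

Unlike `match`, `search` isn't anchored — it looks for the pattern anywhere in the string.
The match spans [0:7] → '<<4zk>>'.
Captured: group 1 = '4zk'.

<<4zk>>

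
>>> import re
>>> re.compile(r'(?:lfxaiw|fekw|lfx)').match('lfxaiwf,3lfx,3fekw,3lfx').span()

Alternation isn't longest-match — the leftmost alternative that fits at this position is chosen.
`match` is anchored at position 0; if the pattern doesn't fit there, it returns None.
The match spans [0:6] → 'lfxaiw'.

(0, 6)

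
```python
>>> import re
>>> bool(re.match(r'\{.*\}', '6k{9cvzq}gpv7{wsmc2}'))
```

False

`match` is anchored at position 0; if the pattern doesn't fit there, it returns None.
Here the pattern fails at index 0, so the call returns None, and `bool(None)` is False.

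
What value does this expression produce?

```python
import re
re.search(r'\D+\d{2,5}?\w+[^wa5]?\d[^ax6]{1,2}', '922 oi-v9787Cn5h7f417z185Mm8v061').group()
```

' oi-v9787Cn5h7f417z185Mm8v061'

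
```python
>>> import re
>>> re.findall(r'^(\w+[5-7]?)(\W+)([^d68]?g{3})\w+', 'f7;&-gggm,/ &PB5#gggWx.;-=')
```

[('f7', ';&-', 'ggg')]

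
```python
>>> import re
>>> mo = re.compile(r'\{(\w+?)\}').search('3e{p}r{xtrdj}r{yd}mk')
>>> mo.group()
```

'{p}'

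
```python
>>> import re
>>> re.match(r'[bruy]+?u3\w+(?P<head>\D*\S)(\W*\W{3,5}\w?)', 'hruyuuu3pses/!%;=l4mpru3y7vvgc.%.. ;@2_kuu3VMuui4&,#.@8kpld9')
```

None

With `match`, the pattern is implicitly anchored at the beginning.
Here the string doesn't start with a match, so the call returns None.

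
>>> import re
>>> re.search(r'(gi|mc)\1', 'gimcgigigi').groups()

('gi',)

A backreference is literal: `\1` must see the identical characters the first group matched.
`re.search` tries every starting position until one works.
The match spans [4:8] → 'gigi'.
Captured: group 1 = 'gi'.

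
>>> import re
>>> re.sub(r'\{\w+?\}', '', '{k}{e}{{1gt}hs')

Every occurrence is swapped for ''.

'{hs'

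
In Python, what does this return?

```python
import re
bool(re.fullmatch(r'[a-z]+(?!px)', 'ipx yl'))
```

A negative assertion filters positions out without eating any characters.
`fullmatch` succeeds only if the pattern covers the string from start to end.
Here the pattern can't cover the whole string, so the call returns None, and `bool(None)` is False.

False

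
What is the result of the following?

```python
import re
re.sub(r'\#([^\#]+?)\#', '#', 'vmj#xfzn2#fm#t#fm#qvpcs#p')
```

'vmj#fm#fm#p'

Every occurrence is swapped for '#'.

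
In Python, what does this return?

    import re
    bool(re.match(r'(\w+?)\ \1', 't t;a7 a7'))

`match` is anchored at position 0; if the pattern doesn't fit there, it returns None.
The match spans [0:3] → 't t'.

True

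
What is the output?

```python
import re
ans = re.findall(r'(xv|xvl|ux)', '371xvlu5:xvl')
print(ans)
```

['xv', 'xv']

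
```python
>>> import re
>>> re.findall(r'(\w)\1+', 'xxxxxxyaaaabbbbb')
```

['x', 'a', 'b']

The backreference `\1` re-matches whatever the first group consumed, character for character.
`findall` collects group 1 from each match (3 total).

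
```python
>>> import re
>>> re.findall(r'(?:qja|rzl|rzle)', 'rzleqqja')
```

Branches in `(...|...)` are attempted left-to-right; the first branch that allows the whole pattern to succeed is taken.
Since nothing is captured, `findall` lists the 2 matched substrings directly.

['rzl', 'qja']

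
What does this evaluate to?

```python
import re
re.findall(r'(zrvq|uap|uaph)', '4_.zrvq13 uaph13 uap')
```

['zrvq', 'uap', 'uap']

Alternation tries branches left to right and keeps the first one that lets the overall match succeed at that position.
Matches: at [3:7] match 'zrvq', group 1 = 'zrvq'; at [10:13] match 'uap', group 1 = 'uap'; at [17:20] match 'uap', group 1 = 'uap'.
Because there's exactly one group, `findall` drops the full match and keeps group 1 from each hit.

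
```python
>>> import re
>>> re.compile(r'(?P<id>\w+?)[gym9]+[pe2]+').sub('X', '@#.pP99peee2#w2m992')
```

'@#.X#X'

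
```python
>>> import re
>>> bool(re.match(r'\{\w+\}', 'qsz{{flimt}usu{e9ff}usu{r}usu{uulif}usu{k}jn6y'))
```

`match` is anchored at position 0; if the pattern doesn't fit there, it returns None.
Here the pattern fails at index 0, so the call returns None, and `bool(None)` is False.

False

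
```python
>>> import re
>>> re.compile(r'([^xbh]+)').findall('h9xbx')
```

['9']

Pattern: one or more of any character except [xbh] (captured).
Scanning left to right: at [1:2] match '9', group 1 = '9'.
Because there's exactly one group, `findall` drops the full match and keeps group 1 from the one hit.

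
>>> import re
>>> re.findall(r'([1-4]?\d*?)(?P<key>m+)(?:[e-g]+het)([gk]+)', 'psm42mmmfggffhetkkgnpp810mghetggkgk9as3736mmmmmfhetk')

This matches optionally a character in [1-4], then zero or more of a digit (lazy) (captured); then one or more of a literal 'm' (captured as 'key'); then one or more of a character in [e-g], then the literal 'het' (non-capturing group); then one or more of one of [gk] (captured).
Walking the string: at [3:19] match '42mmmfggffhetkkg', groups = ('42', 'mmm', 'kkg'); at [22:35] match '810mghetggkgk', groups = ('810', 'm', 'ggkgk'); at [38:52] match '3736mmmmmfhetk', groups = ('3736', 'mmmmm', 'k').
3 groups means each result is a tuple of 3 captured strings — 3 here.

[('42', 'mmm', 'kkg'), ('810', 'm', 'ggkgk'), ('3736', 'mmmmm', 'k')]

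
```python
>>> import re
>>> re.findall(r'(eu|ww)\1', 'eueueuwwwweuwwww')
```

['eu', 'ww', 'ww']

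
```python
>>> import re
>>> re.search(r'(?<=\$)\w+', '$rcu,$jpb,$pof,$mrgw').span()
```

(1, 4)

The positive lookaround only admits positions where the adjacent text matches; those characters stay outside the span.
`re.search` scans for the first position where the pattern succeeds.
The match spans [1:4] → 'rcu'.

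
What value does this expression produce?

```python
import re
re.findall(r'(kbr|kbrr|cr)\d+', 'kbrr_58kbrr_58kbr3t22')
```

['kbr']

Scanning left to right: at [14:18] match 'kbr3', group 1 = 'kbr'.
With a single group, `findall` returns only what that group captured — 1 item.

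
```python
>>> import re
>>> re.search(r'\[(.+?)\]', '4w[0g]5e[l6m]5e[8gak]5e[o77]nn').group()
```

'[0g]'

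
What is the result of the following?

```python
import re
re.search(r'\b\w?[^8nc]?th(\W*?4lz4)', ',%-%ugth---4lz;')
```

The pattern matches a word boundary (`\b`, zero-width); then optionally a word character, then optionally any character except [8nc], then the literal 'th'; then zero or more of a non-word character (lazy), then the literal '4l', then the literal 'z4' (captured).
Unlike `match`, `search` isn't anchored — it looks for the pattern anywhere in the string.
Here nothing in the string fits, so the call returns None.

None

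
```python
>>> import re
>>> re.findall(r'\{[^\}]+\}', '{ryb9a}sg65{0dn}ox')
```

['{ryb9a}', '{0dn}']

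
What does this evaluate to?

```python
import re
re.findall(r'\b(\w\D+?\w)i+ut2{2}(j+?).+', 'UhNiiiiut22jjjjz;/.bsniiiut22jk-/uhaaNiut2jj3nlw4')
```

The pattern matches a word boundary (`\b`, zero-width); then a word character, then one or more of a non-digit (lazy), then a word character (captured); then one or more of a literal 'i', then the literal 'ut', then exactly 2 of the literal '2'; then one or more of a literal 'j' (lazy) (captured); then one or more of any character.
A non-greedy quantifier consumes as few characters as it can — just enough that the remainder of the pattern still matches from where it stops; whatever follows it matches normally.
Scanning left to right: at [0:49] match 'UhNiiiiut22jjjjz;/.bsniiiut22jk-/uhaaNiut2jj3nlw4', groups = ('UhN', 'j').
2 groups means the one result is a tuple of 2 captured strings — 1 here.

[('UhN', 'j')]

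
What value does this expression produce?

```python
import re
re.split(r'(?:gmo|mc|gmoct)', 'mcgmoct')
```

The regex engine tests alternatives in the order written; an earlier branch that matches wins even if a later one would match more.
Splitting on the pattern gives 3 pieces.

['', '', 'ct']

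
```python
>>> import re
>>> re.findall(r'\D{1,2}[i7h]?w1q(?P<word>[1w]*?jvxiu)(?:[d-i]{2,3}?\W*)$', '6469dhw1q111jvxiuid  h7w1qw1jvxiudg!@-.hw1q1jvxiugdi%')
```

['1jvxiu']

Pattern: 1 to 2 of a non-digit, then optionally one of [i7h], then the literal 'w1q'; then zero or more of one of [1w] (lazy), then the literal 'jvx', then the literal 'iu' (captured as 'word'); then 2 to 3 of a character in [d-i] (lazy), then zero or more of a non-word character (non-capturing group); then anchored at the end.
Scanning left to right: at [37:53] match '-.hw1q1jvxiugdi%', group 1 = '1jvxiu'.
Because there's exactly one group, `findall` drops the full match and keeps group 1 from the one hit.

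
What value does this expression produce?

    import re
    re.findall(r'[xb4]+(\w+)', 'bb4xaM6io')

['aM6io']

This matches one or more of one of [xb4]; then one or more of a word character (captured).
`findall` collects group 1 from the one match (1 total).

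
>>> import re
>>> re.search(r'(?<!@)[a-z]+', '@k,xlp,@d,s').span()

Because the assertion is negative and zero-width, positions next to the forbidden text are skipped.
`re.search` scans for the first position where the pattern succeeds.
The match spans [3:6] → 'xlp'.

(3, 6)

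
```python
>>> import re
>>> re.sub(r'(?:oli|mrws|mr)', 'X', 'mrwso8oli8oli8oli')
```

'Xo8X8X8X'

Branches in `(...|...)` are attempted left-to-right; the first branch that allows the whole pattern to succeed is taken.
Each match is replaced by 'X'.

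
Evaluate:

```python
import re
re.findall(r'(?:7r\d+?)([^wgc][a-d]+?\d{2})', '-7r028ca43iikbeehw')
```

['8ca43']

Pattern: the literal '7r', then one or more of a digit (lazy) (non-capturing group); then any character except [wgc], then one or more of a character in [a-d] (lazy), then exactly 2 of a digit (captured).
Matches: at [1:10] match '7r028ca43', group 1 = '8ca43'.
`findall` collects group 1 from the one match (1 total).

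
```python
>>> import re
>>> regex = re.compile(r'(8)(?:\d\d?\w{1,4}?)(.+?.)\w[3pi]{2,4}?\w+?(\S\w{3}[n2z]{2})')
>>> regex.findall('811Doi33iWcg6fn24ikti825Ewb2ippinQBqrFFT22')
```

[('8', 'oi', 'cg6fn2'), ('8', 'wb', 'rFFT22')]

Pattern: a literal '8' (captured); then a digit, then optionally a digit, then 1 to 4 of a word character (lazy) (non-capturing group); then one or more of any character (lazy), then any character (captured); then a word character, then 2 to 4 of one of [3pi] (lazy), then one or more of a word character (lazy); then a non-whitespace character, then exactly 3 of a word character, then exactly 2 of one of [n2z] (captured).
Walking the string: at [0:16] match '811Doi33iWcg6fn2', groups = ('8', 'oi', 'cg6fn2'); at [21:42] match '825Ewb2ippinQBqrFFT22', groups = ('8', 'wb', 'rFFT22').
`findall` packs the 3 group values into a tuple for every match.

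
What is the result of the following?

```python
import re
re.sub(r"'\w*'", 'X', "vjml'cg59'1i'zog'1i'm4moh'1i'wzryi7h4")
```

"vjmlX1iX1iX1i'wzryi7h4"

Every occurrence is swapped for 'X'.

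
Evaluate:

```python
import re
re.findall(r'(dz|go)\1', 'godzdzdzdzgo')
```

After group 1 captures some text, `\1` only succeeds where that same text appears again.
`findall` collects group 1 from each match (2 total).

['dz', 'dz']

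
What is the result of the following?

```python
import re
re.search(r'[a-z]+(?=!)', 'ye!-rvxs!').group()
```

The `(?=…)`/`(?<=…)` assertion just peeks at neighbouring text; it doesn't advance the match position.
The match spans [0:2] → 'ye'.

'ye'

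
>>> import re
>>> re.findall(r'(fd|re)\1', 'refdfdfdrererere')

['fd', 're', 're']

After group 1 captures some text, `\1` only succeeds where that same text appears again.
Scanning left to right: at [2:6] match 'fdfd', group 1 = 'fd'; at [8:12] match 'rere', group 1 = 're'; at [12:16] match 'rere', group 1 = 're'.
`findall` collects group 1 from each match (3 total).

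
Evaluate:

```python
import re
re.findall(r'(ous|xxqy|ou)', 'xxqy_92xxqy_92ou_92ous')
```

['xxqy', 'xxqy', 'ou', 'ous']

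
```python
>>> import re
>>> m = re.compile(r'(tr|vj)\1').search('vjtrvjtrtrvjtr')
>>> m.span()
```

`\1` has to match the exact text group 1 already captured.
Unlike `match`, `search` isn't anchored — it looks for the pattern anywhere in the string.
The match spans [6:10] → 'trtr'.
Captured: group 1 = 'tr'.

(6, 10)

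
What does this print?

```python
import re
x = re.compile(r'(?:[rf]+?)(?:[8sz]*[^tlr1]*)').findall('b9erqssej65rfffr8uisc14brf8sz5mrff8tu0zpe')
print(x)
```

['rqssej65', 'rfff', 'r8uisc', 'rf8sz5m', 'rff8']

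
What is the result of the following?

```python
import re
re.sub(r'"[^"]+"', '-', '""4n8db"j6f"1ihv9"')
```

'"-j6f-'

Each match is replaced by '-'.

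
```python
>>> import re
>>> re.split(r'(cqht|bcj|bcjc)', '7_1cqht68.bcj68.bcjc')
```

The regex engine tests alternatives in the order written; an earlier branch that matches wins even if a later one would match more.
With a capturing group present, the delimiter's captured portion is kept in the result list.

['7_1', 'cqht', '68.', 'bcj', '68.', 'bcj', 'c']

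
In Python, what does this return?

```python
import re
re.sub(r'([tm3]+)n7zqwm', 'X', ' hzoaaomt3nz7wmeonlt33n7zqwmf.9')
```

' hzoaaomt3nz7wmeonlXf.9'

Every occurrence is swapped for 'X'.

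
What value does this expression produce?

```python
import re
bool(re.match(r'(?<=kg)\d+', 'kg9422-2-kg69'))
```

False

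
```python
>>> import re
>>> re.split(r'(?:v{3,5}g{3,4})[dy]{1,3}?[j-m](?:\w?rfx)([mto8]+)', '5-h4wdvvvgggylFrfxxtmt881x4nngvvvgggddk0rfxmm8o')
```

['5-h4wdvvvgggylFrfxxtmt881x4nng', 'mm8o', '']

Pattern: 3 to 5 of a literal 'v', then 3 to 4 of the literal 'g' (non-capturing group); then 1 to 3 of one of [dy] (lazy), then a character in [j-m]; then optionally a word character, then the literal 'rfx' (non-capturing group); then one or more of one of [mto8] (captured).
Because the pattern has a capturing group, `split` also inserts each captured text between the pieces.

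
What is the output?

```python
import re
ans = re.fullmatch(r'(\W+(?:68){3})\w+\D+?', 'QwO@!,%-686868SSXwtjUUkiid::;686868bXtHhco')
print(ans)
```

None

`fullmatch` succeeds only if the pattern covers the string from start to end.
Here the pattern can't cover the whole string, so the call returns None.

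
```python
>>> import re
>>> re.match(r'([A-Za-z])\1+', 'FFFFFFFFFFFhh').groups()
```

('F',)

The match spans [0:11] → 'FFFFFFFFFFF'.
Captured: group 1 = 'F'.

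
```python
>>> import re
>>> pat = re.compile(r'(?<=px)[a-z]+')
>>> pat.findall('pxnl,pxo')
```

['nl', 'o']

The `(?=…)`/`(?<=…)` assertion just peeks at neighbouring text; it doesn't advance the match position.
Since nothing is captured, `findall` lists the 2 matched substrings directly.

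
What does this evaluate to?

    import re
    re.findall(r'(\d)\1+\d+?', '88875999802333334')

['8', '9', '3']

`\1` has to match the exact text group 1 already captured.
`findall` collects group 1 from each match (3 total).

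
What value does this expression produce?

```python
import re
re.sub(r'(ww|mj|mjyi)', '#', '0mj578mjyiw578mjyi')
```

Alternation isn't longest-match — the leftmost alternative that fits at this position is chosen.
Matches: at [1:3] → 'mj'; at [6:8] → 'mj'; at [14:16] → 'mj'.
`sub` substitutes '#' at each match site.

'0#578#yiw578#yi'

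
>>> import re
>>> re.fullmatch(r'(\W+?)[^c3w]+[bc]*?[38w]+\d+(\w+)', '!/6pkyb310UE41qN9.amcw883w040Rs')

`re.fullmatch` requires the pattern to consume the entire string.
Here the pattern can't cover the whole string, so the call returns None.

None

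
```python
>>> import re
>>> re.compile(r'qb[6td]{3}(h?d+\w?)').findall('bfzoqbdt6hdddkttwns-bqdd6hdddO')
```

['hdddk']

This matches the literal 'qb', then exactly 3 of one of [6td]; then optionally the literal 'h', then one or more of a literal 'd', then optionally a word character (captured).
Because there's exactly one group, `findall` drops the full match and keeps group 1 from the one hit.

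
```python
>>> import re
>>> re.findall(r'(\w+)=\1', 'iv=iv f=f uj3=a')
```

`\1` has to match the exact text group 1 already captured.
Because there's exactly one group, `findall` drops the full match and keeps group 1 from each hit.

['iv', 'f']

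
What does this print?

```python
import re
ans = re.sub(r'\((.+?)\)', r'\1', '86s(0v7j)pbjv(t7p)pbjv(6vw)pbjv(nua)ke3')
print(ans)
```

86s0v7jpbjvt7ppbjv6vwpbjvnuake3

Matches: at [3:9] → '(0v7j)'; at [13:18] → '(t7p)'; at [22:27] → '(6vw)'; at [31:36] → '(nua)'.
`\1` in the replacement pulls in group 1's text for each match.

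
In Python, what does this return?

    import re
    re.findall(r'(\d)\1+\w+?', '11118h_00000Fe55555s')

['1', '0', '5']

After group 1 captures some text, `\1` only succeeds where that same text appears again.
With a single group, `findall` returns only what that group captured — 3 items.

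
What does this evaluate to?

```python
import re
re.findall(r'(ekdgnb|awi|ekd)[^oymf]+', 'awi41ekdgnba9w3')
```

Matches: at [0:15] match 'awi41ekdgnba9w3', group 1 = 'awi'.
Because there's exactly one group, `findall` drops the full match and keeps group 1 from the one hit.

['awi']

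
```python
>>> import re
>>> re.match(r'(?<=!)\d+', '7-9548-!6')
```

Lookahead/lookbehind check context without consuming it, so the matched span excludes the asserted characters.
With `match`, the pattern is implicitly anchored at the beginning.
Here position 0 doesn't satisfy it, so the call returns None.

None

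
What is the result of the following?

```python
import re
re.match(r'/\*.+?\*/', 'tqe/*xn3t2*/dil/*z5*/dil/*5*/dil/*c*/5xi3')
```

With `match`, the pattern is implicitly anchored at the beginning.
Here position 0 doesn't satisfy it, so the call returns None.

None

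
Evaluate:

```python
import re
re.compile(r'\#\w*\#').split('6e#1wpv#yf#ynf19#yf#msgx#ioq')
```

['6e', 'yf', 'yf', 'ioq']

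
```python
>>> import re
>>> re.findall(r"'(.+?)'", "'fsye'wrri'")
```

Lazy quantifiers expand one character at a time until the remainder of the pattern can match.
Walking the string: at [0:6] match "'fsye'", group 1 = 'fsye'.
`findall` collects group 1 from the one match (1 total).

['fsye']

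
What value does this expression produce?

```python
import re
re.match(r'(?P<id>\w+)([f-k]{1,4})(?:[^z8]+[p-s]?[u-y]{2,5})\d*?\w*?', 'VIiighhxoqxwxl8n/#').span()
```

The pattern matches one or more of a word character (captured as 'id'); then 1 to 4 of a character in [f-k] (captured); then one or more of any character except [z8], then optionally a character in [p-s], then 2 to 5 of a character in [u-y] (non-capturing group); then zero or more of a digit (lazy), then zero or more of a word character (lazy).
The `?` after the quantifier makes it lazy — it takes as little as possible before letting the rest of the pattern try.
`match` is anchored at position 0; if the pattern doesn't fit there, it returns None.
The match spans [0:13] → 'VIiighhxoqxwx'.
Captured: group 1 = 'VIiigh', group 2 = 'h'.

(0, 13)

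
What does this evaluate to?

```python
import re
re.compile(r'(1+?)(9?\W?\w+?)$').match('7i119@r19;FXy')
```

None

This matches one or more of a literal '1' (lazy) (captured); then optionally a literal '9', then optionally a non-word character, then one or more of a word character (lazy) (captured); then anchored at the end.
With `match`, the pattern is implicitly anchored at the beginning.
Here position 0 doesn't satisfy it, so the call returns None.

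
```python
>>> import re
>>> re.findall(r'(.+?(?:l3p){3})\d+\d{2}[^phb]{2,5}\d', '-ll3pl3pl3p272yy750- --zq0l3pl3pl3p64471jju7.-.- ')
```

['-ll3pl3pl3p', '- --zq0l3pl3pl3p']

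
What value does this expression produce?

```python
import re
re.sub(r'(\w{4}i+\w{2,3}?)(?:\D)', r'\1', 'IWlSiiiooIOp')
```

'IWlSiiiooOp'

Pattern: exactly 4 of a word character, then one or more of a literal 'i', then 2 to 3 of a word character (lazy) (captured); then a non-digit (non-capturing group).
A non-greedy quantifier consumes as few characters as it can — just enough that the remainder of the pattern still matches from where it stops; whatever follows it matches normally.
Matches: at [0:10] → 'IWlSiiiooI'.
`\1` in the replacement pulls in group 1's text for each match.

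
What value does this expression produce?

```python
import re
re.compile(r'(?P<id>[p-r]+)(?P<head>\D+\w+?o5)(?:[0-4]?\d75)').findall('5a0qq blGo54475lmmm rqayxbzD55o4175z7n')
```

[('qq', ' blGo5')]

The pattern matches one or more of a character in [p-r] (captured as 'id'); then one or more of a non-digit, then one or more of a word character (lazy), then the literal 'o5' (captured as 'head'); then optionally a character in [0-4], then a digit, then the literal '75' (non-capturing group).
Scanning left to right: at [3:15] match 'qq blGo54475', groups = ('qq', ' blGo5').
`findall` packs the 2 group values into a tuple for every match.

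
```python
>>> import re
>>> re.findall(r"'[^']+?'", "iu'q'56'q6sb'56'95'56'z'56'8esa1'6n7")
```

["'q'", "'q6sb'", "'95'", "'z'", "'8esa1'"]

Matches: at [2:5] → "'q'"; at [7:13] → "'q6sb'"; at [15:19] → "'95'"; at [21:24] → "'z'"; at [26:33] → "'8esa1'".
`findall` yields the raw match text (5 of them) because the pattern has no groups.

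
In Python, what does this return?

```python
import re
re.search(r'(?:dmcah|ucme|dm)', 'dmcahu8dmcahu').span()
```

Alternation tries branches left to right and keeps the first one that lets the overall match succeed at that position.
The match spans [0:5] → 'dmcah'.

(0, 5)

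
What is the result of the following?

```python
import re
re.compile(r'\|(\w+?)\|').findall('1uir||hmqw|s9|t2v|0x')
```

['hmqw', 't2v']

With a single group, `findall` returns only what that group captured — 2 items.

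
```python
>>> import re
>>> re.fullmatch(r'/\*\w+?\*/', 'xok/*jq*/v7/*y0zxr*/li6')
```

For `fullmatch`, every character of the input must be accounted for by the pattern.
Here there's no way to consume every character, so the call returns None.

None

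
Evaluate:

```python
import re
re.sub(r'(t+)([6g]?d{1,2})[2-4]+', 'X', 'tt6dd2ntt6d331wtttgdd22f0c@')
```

'XnX1wXf0c@'

`sub` substitutes 'X' at each match site.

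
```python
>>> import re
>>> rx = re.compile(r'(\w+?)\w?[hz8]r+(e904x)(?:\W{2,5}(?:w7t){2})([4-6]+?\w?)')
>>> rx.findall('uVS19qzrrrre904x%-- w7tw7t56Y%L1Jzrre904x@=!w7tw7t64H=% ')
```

[('uVS19', 'e904x', '56'), ('L1', 'e904x', '64')]

With the lazy modifier that quantifier settles for the fewest repetitions that let the rest of the pattern succeed (the atoms after it are unaffected and can still be greedy).
3 groups means each result is a tuple of 3 captured strings — 2 here.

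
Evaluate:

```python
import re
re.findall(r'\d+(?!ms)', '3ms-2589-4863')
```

['2589', '4863']

`(?!…)`/`(?<!…)` only lets a position through if the neighbouring text does NOT match; no characters are consumed.
Matches: at [4:8] → '2589'; at [9:13] → '4863'.
With no groups in the pattern, `findall` gives back each whole match — 2 here.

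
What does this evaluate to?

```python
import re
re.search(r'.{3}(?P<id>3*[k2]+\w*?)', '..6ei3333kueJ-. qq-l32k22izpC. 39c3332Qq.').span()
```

(2, 10)

A non-greedy quantifier consumes as few characters as it can — just enough that the remainder of the pattern still matches from where it stops; whatever follows it matches normally.
The match spans [2:10] → '6ei3333k'.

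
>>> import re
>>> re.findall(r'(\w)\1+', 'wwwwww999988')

The backreference `\1` re-matches whatever the first group consumed, character for character.
Scanning left to right: at [0:6] match 'wwwwww', group 1 = 'w'; at [6:10] match '9999', group 1 = '9'; at [10:12] match '88', group 1 = '8'.
Because there's exactly one group, `findall` drops the full match and keeps group 1 from each hit.

['w', '9', '8']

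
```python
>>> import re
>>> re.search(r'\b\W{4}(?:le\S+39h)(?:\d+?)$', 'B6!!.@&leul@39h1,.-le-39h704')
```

Pattern: a word boundary (`\b`, zero-width); then exactly 4 of a non-word character; then the literal 'le', then one or more of a non-whitespace character, then the literal '39h' (non-capturing group); then one or more of a digit (lazy) (non-capturing group); then anchored at the end.
Unlike `match`, `search` isn't anchored — it looks for the pattern anywhere in the string.
Here no position works, so the call returns None.

None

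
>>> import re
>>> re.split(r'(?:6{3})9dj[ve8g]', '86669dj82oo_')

The string is cut at each match, leaving 2 pieces.

['8', '2oo_']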